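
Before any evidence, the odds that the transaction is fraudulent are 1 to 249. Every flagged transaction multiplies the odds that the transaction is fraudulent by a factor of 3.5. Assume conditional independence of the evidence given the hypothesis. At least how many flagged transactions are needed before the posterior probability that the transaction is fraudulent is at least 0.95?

7

Prior odds = 1/249.
Likelihood ratio per flagged transaction = 3.5.
Target odds: 0.95 ÷ 0.05 = 19.
Require 3.5ⁿ ≥ 19 ÷ (1/249) = 4731.
3.5⁶ = 1838.265625 falls short of 4731 but 3.5⁷ = 823543/128 reaches it, so n = 7.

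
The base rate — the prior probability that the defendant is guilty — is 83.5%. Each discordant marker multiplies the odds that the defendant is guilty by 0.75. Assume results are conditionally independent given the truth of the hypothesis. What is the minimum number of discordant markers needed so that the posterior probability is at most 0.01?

22

Prior odds = 0.835/0.165 = 167/33.
Likelihood ratio per discordant marker = 0.75.
Target posterior odds = 0.01/0.99 = 1/99.
Need (167/33) × 0.75ⁿ ≤ 1/99, i.e. 0.75ⁿ ≤ 1/501.
0.75²¹ ≈0.00237841 is still above 1/501 but 0.75²² ≈0.00178381 is at or below it, so n = 22.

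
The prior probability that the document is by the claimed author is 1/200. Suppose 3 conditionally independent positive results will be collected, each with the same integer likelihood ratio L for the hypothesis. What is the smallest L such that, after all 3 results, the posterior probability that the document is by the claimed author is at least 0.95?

16

Prior odds = 0.005/0.995 = 1/199.
Target odds = 0.95/0.05 = 19.
Need L³ ≥ 19 ÷ (1/199) = 3781.
15³ = 3375 < 3781 ≤ 4096 = 16³, so L = 16.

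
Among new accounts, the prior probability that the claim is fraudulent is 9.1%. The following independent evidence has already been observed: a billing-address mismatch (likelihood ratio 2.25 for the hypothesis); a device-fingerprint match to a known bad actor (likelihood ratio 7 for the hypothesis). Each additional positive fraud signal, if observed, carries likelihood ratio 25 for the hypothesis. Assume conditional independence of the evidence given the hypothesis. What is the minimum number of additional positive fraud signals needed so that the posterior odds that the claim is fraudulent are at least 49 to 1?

2

Prior odds = 0.091/0.909 = 91/909.
Combined Bayes factor of the evidence already in hand = 2.25 × 7 = 15.75.
Odds after that evidence = (91/909) × 15.75 = 637/404.
Target odds = 49.
Need 25ⁿ ≥ 49 ÷ (637/404) = 404/13.
25¹ = 25 falls short of 404/13 but 25² = 625 reaches it, so n = 2.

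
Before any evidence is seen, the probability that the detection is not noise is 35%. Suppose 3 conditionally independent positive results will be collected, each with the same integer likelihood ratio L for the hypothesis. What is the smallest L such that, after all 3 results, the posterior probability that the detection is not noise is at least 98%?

5

Prior odds = 0.35/0.65 = 7/13.
Target odds = 0.98/0.02 = 49.
Need L³ ≥ 49 ÷ (7/13) = 91.
4³ = 64 < 91 ≤ 125 = 5³, so L = 5.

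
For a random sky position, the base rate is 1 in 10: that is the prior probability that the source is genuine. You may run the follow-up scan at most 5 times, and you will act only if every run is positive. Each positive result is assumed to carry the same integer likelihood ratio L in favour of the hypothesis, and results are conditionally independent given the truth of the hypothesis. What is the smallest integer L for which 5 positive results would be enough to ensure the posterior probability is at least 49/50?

4

Prior odds = 0.1/0.9 = 1/9.
Target odds = 0.98/0.02 = 49.
Need L⁵ ≥ 49 ÷ (1/9) = 441.
3⁵ = 243 < 441 ≤ 1024 = 4⁵, so L = 4.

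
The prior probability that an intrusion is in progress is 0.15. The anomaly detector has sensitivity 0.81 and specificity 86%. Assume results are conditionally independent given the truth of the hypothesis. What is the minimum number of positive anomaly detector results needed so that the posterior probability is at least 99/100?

Prior odds: 0.15 ÷ 0.85 = 3/17.
False-positive rate = 1 − 0.86 = 0.14; likelihood ratio of a positive = 0.81/0.14 = 81/14.
Target posterior odds = 0.99/0.01 = 99.
Require (81/14)ⁿ ≥ 99 ÷ (3/17) = 561.
(81/14)³ = 531441/2744 falls short of 561 but (81/14)⁴ = 43046721/38416 reaches it, so n = 4.

4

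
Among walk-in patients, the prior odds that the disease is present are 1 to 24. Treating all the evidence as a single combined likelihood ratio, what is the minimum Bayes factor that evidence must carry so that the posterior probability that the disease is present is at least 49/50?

1176

Prior odds = 1/24.
Target odds = 0.98/0.02 = 49.
Required Bayes factor = 49 ÷ (1/24) = 1176.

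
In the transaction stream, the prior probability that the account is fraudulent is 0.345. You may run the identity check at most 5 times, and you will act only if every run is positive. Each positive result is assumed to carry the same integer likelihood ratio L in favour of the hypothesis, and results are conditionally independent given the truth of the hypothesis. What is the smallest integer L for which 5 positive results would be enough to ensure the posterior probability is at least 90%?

Prior odds = 0.345/0.655 = 69/131.
Target odds = 0.9/0.1 = 9.
Need L⁵ ≥ 9 ÷ (69/131) = 393/23.
1⁵ = 1 < 393/23 ≤ 32 = 2⁵, so L = 2.

2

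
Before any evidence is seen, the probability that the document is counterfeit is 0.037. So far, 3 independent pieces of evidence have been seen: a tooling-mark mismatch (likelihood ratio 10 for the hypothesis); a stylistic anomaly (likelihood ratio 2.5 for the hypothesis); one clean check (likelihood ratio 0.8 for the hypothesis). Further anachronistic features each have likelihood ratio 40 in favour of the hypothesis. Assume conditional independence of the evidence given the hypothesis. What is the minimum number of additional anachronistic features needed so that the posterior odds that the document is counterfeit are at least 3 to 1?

1

Prior odds = 0.037/0.963 = 37/963.
Combined Bayes factor of the evidence already in hand = 10 × 2.5 × 0.8 = 20.
Odds after that evidence = (37/963) × 20 = 740/963.
Target odds = 3.
Need 40ⁿ ≥ 3 ÷ (740/963) = 2889/740.
40¹ = 40, which meets the required 2889/740; so n = 1.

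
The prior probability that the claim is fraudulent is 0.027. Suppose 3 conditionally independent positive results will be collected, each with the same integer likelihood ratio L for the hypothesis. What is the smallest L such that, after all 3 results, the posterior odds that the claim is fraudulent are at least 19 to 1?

Prior odds = 0.027/0.973 = 27/973.
Target odds = 19.
Need L³ ≥ 19 ÷ (27/973) = 18487/27.
8³ = 512 < 18487/27 ≤ 729 = 9³, so L = 9.

9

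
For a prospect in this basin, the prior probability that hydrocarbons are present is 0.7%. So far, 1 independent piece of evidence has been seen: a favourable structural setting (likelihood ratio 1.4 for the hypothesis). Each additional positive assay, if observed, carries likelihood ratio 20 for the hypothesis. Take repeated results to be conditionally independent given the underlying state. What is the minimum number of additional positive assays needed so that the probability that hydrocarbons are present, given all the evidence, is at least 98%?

3

Prior odds = 0.007/0.993 = 7/993.
Bayes factor of the evidence already in hand = 1.4.
Odds after that evidence = (7/993) × 1.4 = 49/4965.
Target odds = 0.98/0.02 = 49.
Need 20ⁿ ≥ 49 ÷ (49/4965) = 4965.
20² = 400 falls short of 4965 but 20³ = 8000 reaches it, so n = 3.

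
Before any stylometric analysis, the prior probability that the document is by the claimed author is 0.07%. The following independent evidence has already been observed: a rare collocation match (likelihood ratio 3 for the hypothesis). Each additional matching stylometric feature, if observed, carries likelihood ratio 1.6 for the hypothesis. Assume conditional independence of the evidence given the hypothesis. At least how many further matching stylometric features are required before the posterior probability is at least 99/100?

Prior odds = 0.0007/0.9993 = 7/9993.
Bayes factor of the evidence already in hand = 3.
Odds after that evidence = (7/9993) × 3 = 7/3331.
Target odds = 0.99/0.01 = 99.
Need 1.6ⁿ ≥ 99 ÷ (7/3331) = 329769/7.
1.6²² ≈30948.5 falls short of 329769/7 but 1.6²³ ≈49517.6 reaches it, so n = 23.

23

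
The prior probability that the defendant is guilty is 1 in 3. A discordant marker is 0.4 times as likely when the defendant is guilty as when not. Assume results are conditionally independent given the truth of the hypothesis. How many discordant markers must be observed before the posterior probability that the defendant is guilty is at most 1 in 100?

Prior odds: (1/3) ÷ (2/3) = 0.5.
Likelihood ratio per discordant marker = 0.4.
Target posterior odds = 0.01/0.99 = 1/99.
Require 0.4ⁿ ≤ 1/99 ÷ 0.5 = 2/99.
0.4⁴ = 0.0256 is still above 2/99 but 0.4⁵ = 0.01024 is at or below it, so n = 5.

5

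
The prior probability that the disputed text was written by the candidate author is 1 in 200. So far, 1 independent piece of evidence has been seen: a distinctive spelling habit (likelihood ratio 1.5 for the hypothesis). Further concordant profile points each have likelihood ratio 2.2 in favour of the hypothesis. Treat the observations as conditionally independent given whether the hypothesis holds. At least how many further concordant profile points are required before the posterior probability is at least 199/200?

13

Prior odds = 0.005/0.995 = 1/199.
Bayes factor of the evidence already in hand = 1.5.
Odds after that evidence = (1/199) × 1.5 = 3/398.
Target odds = 0.995/0.005 = 199.
Need 2.2ⁿ ≥ 199 ÷ (3/398) = 79202/3.
2.2¹² ≈12855 falls short of 79202/3 but 2.2¹³ ≈28281 reaches it, so n = 13.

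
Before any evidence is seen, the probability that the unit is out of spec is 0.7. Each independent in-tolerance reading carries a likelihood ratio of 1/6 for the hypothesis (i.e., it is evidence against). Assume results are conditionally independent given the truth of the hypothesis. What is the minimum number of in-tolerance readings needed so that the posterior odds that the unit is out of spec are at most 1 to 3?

2

Prior odds = 0.7/0.3 = 7/3.
Likelihood ratio per in-tolerance reading = 1/6.
Target odds = 1/3.
Need (7/3) × (1/6)ⁿ ≤ 1/3, i.e. (1/6)ⁿ ≤ 1/7.
(1/6)¹ = 1/6 is still above 1/7 but (1/6)² = 1/36 is at or below it, so n = 2.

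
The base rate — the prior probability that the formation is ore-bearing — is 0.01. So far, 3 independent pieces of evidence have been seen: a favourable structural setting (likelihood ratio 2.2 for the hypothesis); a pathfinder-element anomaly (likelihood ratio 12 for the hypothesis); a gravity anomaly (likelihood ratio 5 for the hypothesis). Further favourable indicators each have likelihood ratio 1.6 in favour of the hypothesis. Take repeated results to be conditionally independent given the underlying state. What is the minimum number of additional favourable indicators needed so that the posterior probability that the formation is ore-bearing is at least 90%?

Prior odds = 0.01/0.99 = 1/99.
Combined Bayes factor of the evidence already in hand = 2.2 × 12 × 5 = 132.
Odds after that evidence = (1/99) × 132 = 4/3.
Target odds = 0.9/0.1 = 9.
Need 1.6ⁿ ≥ 9 ÷ (4/3) = 6.75.
1.6⁴ = 6.5536 falls short of 6.75 but 1.6⁵ = 10.48576 reaches it, so n = 5.

5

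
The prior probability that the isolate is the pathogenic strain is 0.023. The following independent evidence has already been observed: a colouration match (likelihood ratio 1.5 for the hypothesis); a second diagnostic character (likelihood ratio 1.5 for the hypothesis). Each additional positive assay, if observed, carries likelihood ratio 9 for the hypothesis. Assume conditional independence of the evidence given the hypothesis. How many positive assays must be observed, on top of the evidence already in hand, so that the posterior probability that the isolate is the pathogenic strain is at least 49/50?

4

Prior odds = 0.023/0.977 = 23/977.
Combined Bayes factor of the evidence already in hand = 1.5 × 1.5 = 2.25.
Odds after that evidence = (23/977) × 2.25 = 207/3908.
Target odds = 0.98/0.02 = 49.
Need 9ⁿ ≥ 49 ÷ (207/3908) = 191492/207.
9³ = 729 falls short of 191492/207 but 9⁴ = 6561 reaches it, so n = 4.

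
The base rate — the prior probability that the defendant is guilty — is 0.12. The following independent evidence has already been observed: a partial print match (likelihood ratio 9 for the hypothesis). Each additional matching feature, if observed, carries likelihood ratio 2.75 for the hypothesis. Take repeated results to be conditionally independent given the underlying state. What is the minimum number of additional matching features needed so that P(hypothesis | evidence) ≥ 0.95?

Prior odds = 0.12/0.88 = 3/22.
Bayes factor of the evidence already in hand = 9.
Odds after that evidence = (3/22) × 9 = 27/22.
Target odds = 0.95/0.05 = 19.
Need 2.75ⁿ ≥ 19 ÷ (27/22) = 418/27.
2.75² = 7.5625 falls short of 418/27 but 2.75³ = 20.796875 reaches it, so n = 3.

3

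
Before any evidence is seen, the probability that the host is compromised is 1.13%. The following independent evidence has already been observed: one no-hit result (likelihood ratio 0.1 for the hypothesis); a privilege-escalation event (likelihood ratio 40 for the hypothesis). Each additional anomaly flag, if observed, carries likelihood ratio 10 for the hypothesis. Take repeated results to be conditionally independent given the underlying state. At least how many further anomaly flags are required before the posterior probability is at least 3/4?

Prior odds = 0.0113/0.9887 = 113/9887.
Combined Bayes factor of the evidence already in hand = 0.1 × 40 = 4.
Odds after that evidence = (113/9887) × 4 = 452/9887.
Target odds = 0.75/0.25 = 3.
Need 10ⁿ ≥ 3 ÷ (452/9887) = 29661/452.
10¹ = 10 falls short of 29661/452 but 10² = 100 reaches it, so n = 2.

2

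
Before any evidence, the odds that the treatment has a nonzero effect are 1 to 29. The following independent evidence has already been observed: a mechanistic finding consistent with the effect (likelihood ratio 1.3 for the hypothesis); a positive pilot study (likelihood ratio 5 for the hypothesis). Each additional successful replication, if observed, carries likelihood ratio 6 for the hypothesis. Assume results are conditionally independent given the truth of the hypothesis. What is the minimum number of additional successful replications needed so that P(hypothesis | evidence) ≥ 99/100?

Prior odds = 1/29.
Combined Bayes factor of the evidence already in hand = 1.3 × 5 = 6.5.
Odds after that evidence = (1/29) × 6.5 = 13/58.
Target odds = 0.99/0.01 = 99.
Need 6ⁿ ≥ 99 ÷ (13/58) = 5742/13.
6³ = 216 falls short of 5742/13 but 6⁴ = 1296 reaches it, so n = 4.

4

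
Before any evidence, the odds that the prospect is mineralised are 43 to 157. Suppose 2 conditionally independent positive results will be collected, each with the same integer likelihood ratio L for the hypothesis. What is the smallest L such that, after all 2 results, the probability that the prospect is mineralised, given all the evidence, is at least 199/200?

Prior odds = 43/157.
Target odds = 0.995/0.005 = 199.
Need L² ≥ 199 ÷ (43/157) = 31243/43.
26² = 676 < 31243/43 ≤ 729 = 27², so L = 27.

27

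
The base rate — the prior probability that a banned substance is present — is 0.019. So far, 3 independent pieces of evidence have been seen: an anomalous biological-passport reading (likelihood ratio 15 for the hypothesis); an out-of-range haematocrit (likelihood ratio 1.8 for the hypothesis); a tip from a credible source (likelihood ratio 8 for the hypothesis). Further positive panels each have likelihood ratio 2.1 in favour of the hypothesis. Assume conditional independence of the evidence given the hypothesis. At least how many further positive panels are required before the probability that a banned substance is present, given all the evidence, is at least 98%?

4

Prior odds = 0.019/0.981 = 19/981.
Combined Bayes factor of the evidence already in hand = 15 × 1.8 × 8 = 216.
Odds after that evidence = (19/981) × 216 = 456/109.
Target odds = 0.98/0.02 = 49.
Need 2.1ⁿ ≥ 49 ÷ (456/109) = 5341/456.
2.1³ = 9.261 falls short of 5341/456 but 2.1⁴ = 19.4481 reaches it, so n = 4.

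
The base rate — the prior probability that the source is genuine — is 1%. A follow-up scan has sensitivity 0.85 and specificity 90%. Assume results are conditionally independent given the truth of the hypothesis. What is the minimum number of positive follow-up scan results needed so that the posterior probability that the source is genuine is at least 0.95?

Prior odds = 0.01/0.99 = 1/99.
False-positive rate = 1 − 0.9 = 0.1; likelihood ratio of a positive = 0.85/0.1 = 8.5.
Target odds: 0.95 ÷ 0.05 = 19.
Require 8.5ⁿ ≥ 19 ÷ (1/99) = 1881.
8.5³ = 614.125 falls short of 1881 but 8.5⁴ = 5220.0625 reaches it, so n = 4.

4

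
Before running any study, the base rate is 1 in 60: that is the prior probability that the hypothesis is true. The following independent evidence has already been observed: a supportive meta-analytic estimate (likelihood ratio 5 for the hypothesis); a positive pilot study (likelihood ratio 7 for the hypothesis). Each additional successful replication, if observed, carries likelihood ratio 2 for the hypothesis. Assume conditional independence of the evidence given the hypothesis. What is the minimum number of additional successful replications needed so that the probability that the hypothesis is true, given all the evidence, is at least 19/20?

6

Prior odds = (1/60)/(59/60) = 1/59.
Combined Bayes factor of the evidence already in hand = 5 × 7 = 35.
Odds after that evidence = (1/59) × 35 = 35/59.
Target odds = 0.95/0.05 = 19.
Need 2ⁿ ≥ 19 ÷ (35/59) = 1121/35.
2⁵ = 32 falls short of 1121/35 but 2⁶ = 64 reaches it, so n = 6.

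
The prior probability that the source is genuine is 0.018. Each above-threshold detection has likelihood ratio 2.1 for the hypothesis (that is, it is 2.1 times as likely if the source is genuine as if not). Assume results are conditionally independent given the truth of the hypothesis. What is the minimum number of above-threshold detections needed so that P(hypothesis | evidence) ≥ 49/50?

Prior odds = 0.018/0.982 = 9/491.
Likelihood ratio per above-threshold detection = 2.1.
Target odds: 0.98 ÷ 0.02 = 49.
Require 2.1ⁿ ≥ 49 ÷ (9/491) = 24059/9.
2.1¹⁰ ≈1667.99 falls short of 24059/9 but 2.1¹¹ ≈3502.78 reaches it, so n = 11.

11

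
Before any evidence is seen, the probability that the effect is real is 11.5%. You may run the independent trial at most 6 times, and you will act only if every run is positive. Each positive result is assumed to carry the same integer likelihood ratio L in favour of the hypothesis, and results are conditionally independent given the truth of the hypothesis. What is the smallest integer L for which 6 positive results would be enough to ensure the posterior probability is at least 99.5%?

4

Prior odds = 0.115/0.885 = 23/177.
Target odds = 0.995/0.005 = 199.
Need L⁶ ≥ 199 ÷ (23/177) = 35223/23.
3⁶ = 729 < 35223/23 ≤ 4096 = 4⁶, so L = 4.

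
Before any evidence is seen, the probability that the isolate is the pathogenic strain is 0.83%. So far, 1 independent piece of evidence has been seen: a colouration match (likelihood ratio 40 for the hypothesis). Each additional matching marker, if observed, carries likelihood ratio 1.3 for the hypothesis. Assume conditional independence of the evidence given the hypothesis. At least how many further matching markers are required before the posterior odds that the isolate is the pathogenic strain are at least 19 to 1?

16

Prior odds = 0.0083/0.9917 = 83/9917.
Bayes factor of the evidence already in hand = 40.
Odds after that evidence = (83/9917) × 40 = 3320/9917.
Target odds = 19.
Need 1.3ⁿ ≥ 19 ÷ (3320/9917) = 188423/3320.
1.3¹⁵ ≈51.1859 falls short of 188423/3320 but 1.3¹⁶ ≈66.5417 reaches it, so n = 16.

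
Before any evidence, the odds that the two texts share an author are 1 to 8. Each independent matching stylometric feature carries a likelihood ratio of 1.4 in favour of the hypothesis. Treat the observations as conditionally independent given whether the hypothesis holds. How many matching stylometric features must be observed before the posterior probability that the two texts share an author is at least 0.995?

Prior odds = 0.125.
Likelihood ratio per matching stylometric feature = 1.4.
Target odds: 0.995 ÷ 0.005 = 199.
Require 1.4ⁿ ≥ 199 ÷ 0.125 = 1592.
1.4²¹ ≈1171.36 falls short of 1592 but 1.4²² ≈1639.9 reaches it, so n = 22.

22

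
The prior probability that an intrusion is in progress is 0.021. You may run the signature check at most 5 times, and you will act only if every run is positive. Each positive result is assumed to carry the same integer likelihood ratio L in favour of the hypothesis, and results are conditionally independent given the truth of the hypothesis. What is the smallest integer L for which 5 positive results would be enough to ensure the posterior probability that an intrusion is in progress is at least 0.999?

Prior odds = 0.021/0.979 = 21/979.
Target odds = 0.999/0.001 = 999.
Need L⁵ ≥ 999 ÷ (21/979) = 326007/7.
8⁵ = 32768 < 326007/7 ≤ 59049 = 9⁵, so L = 9.

9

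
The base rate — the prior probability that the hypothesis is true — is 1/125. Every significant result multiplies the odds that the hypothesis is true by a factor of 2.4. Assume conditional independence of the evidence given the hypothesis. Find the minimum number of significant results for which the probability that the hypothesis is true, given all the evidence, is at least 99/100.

11

Prior odds: 0.008 ÷ 0.992 = 1/124.
Likelihood ratio per significant result = 2.4.
Target odds: 0.99 ÷ 0.01 = 99.
Require 2.4ⁿ ≥ 99 ÷ (1/124) = 12276.
2.4¹⁰ ≈6340.34 falls short of 12276 but 2.4¹¹ ≈15216.8 reaches it, so n = 11.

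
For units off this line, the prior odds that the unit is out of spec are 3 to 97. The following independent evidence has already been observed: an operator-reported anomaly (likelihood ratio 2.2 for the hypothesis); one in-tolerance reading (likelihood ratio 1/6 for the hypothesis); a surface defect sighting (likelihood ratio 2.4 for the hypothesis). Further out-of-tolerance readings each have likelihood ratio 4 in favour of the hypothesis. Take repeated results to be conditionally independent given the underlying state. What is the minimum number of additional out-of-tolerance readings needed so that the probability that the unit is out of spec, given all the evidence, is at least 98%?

Prior odds = 3/97.
Combined Bayes factor of the evidence already in hand = 2.2 × (1/6) × 2.4 = 0.88.
Odds after that evidence = (3/97) × 0.88 = 66/2425.
Target odds = 0.98/0.02 = 49.
Need 4ⁿ ≥ 49 ÷ (66/2425) = 118825/66.
4⁵ = 1024 falls short of 118825/66 but 4⁶ = 4096 reaches it, so n = 6.

6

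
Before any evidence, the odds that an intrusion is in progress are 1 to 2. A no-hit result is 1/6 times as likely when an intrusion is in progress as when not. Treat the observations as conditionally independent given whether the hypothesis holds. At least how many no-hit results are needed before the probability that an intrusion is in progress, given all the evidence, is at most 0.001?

Prior odds = 0.5.
Likelihood ratio per no-hit result = 1/6.
Target posterior odds = 0.001/0.999 = 1/999.
Require (1/6)ⁿ ≤ 1/999 ÷ 0.5 = 2/999.
(1/6)³ = 1/216 is still above 2/999 but (1/6)⁴ = 1/1296 is at or below it, so n = 4.

4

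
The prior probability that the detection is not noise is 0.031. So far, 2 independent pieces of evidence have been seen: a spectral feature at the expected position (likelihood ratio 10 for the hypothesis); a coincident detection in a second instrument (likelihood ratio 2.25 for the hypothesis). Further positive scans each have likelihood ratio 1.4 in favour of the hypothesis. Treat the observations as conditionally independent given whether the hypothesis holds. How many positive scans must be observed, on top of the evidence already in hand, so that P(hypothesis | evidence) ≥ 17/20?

7

Prior odds = 0.031/0.969 = 31/969.
Combined Bayes factor of the evidence already in hand = 10 × 2.25 = 22.5.
Odds after that evidence = (31/969) × 22.5 = 465/646.
Target odds = 0.85/0.15 = 17/3.
Need 1.4ⁿ ≥ 17/3 ÷ (465/646) = 10982/1395.
1.4⁶ = 117649/15625 falls short of 10982/1395 but 1.4⁷ = 823543/78125 reaches it, so n = 7.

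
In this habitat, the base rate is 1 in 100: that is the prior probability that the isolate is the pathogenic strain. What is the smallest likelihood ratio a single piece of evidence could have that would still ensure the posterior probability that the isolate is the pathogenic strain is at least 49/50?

Prior odds = 0.01/0.99 = 1/99.
Target odds = 0.98/0.02 = 49.
Required Bayes factor = 49 ÷ (1/99) = 4851.

4851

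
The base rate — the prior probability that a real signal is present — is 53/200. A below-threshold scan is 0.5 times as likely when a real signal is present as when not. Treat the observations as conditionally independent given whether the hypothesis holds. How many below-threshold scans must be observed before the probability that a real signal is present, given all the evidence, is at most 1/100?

6

Prior odds = 0.265/0.735 = 53/147.
Likelihood ratio per below-threshold scan = 0.5.
Target posterior odds = 0.01/0.99 = 1/99.
Require 0.5ⁿ ≤ 1/99 ÷ (53/147) = 49/1749.
0.5⁵ = 0.03125 is still above 49/1749 but 0.5⁶ = 0.015625 is at or below it, so n = 6.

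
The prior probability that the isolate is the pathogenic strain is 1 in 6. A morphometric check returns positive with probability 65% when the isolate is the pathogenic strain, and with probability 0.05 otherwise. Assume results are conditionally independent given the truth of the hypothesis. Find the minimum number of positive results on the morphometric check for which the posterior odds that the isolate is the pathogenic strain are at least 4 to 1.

2

Prior odds = (1/6)/(5/6) = 0.2.
Likelihood ratio of a positive result = 0.65/0.05 = 13.
Target odds = 4.
Need 0.2 × 13ⁿ ≥ 4, i.e. 13ⁿ ≥ 20.
13¹ = 13 falls short of 20 but 13² = 169 reaches it, so n = 2.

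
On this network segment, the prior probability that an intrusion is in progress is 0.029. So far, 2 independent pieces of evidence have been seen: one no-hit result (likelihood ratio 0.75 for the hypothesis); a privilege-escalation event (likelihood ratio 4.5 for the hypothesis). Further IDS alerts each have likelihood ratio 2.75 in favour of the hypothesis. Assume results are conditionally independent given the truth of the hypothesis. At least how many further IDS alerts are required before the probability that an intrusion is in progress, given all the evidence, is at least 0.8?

Prior odds = 0.029/0.971 = 29/971.
Combined Bayes factor of the evidence already in hand = 0.75 × 4.5 = 3.375.
Odds after that evidence = (29/971) × 3.375 = 783/7768.
Target odds = 0.8/0.2 = 4.
Need 2.75ⁿ ≥ 4 ÷ (783/7768) = 31072/783.
2.75³ = 20.796875 falls short of 31072/783 but 2.75⁴ = 57.19140625 reaches it, so n = 4.

4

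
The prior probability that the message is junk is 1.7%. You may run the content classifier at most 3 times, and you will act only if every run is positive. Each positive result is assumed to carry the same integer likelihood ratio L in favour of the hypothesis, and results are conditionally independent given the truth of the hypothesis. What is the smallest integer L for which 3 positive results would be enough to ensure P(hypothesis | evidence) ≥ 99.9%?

Prior odds = 0.017/0.983 = 17/983.
Target odds = 0.999/0.001 = 999.
Need L³ ≥ 999 ÷ (17/983) = 982017/17.
38³ = 54872 < 982017/17 ≤ 59319 = 39³, so L = 39.

39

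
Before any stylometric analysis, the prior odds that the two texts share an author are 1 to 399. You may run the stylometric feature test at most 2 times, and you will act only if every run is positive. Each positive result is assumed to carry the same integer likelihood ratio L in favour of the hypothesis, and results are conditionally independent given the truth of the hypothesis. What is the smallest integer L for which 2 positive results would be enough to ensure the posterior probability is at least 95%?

Prior odds = 1/399.
Target odds = 0.95/0.05 = 19.
Need L² ≥ 19 ÷ (1/399) = 7581.
87² = 7569 < 7581 ≤ 7744 = 88², so L = 88.

88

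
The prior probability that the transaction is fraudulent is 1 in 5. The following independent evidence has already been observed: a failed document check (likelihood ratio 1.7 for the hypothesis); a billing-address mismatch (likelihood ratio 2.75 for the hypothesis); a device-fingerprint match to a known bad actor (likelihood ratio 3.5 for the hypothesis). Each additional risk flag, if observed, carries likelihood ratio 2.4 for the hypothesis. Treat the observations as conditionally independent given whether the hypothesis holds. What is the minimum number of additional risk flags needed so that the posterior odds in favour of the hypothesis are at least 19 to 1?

Prior odds = 0.2/0.8 = 0.25.
Combined Bayes factor of the evidence already in hand = 1.7 × 2.75 × 3.5 = 16.3625.
Odds after that evidence = 0.25 × 16.3625 = 4.090625.
Target odds = 19.
Need 2.4ⁿ ≥ 19 ÷ 4.090625 = 6080/1309.
2.4¹ = 2.4 falls short of 6080/1309 but 2.4² = 5.76 reaches it, so n = 2.

2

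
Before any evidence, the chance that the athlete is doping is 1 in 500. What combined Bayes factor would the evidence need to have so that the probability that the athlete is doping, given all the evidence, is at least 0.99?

49401

Prior odds = 0.002/0.998 = 1/499.
Target odds = 0.99/0.01 = 99.
Required Bayes factor = 99 ÷ (1/499) = 49401.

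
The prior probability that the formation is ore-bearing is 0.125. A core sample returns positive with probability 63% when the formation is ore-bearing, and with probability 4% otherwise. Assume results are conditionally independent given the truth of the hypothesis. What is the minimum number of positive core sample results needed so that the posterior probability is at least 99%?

3

Prior odds: 0.125 ÷ 0.875 = 1/7.
Likelihood ratio of a positive result = 0.63/0.04 = 15.75.
Target posterior odds = 0.99/0.01 = 99.
Require 15.75ⁿ ≥ 99 ÷ (1/7) = 693.
15.75² = 248.0625 falls short of 693 but 15.75³ = 3906.984375 reaches it, so n = 3.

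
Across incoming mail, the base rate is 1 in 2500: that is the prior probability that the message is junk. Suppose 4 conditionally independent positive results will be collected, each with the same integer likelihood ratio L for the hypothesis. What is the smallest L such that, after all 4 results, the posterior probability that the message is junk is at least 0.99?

23

Prior odds = 0.0004/0.9996 = 1/2499.
Target odds = 0.99/0.01 = 99.
Need L⁴ ≥ 99 ÷ (1/2499) = 247401.
22⁴ = 234256 < 247401 ≤ 279841 = 23⁴, so L = 23.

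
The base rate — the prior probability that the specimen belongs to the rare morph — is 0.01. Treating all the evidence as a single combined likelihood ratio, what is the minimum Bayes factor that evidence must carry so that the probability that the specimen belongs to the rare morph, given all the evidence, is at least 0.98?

Prior odds = 0.01/0.99 = 1/99.
Target odds = 0.98/0.02 = 49.
Required Bayes factor = 49 ÷ (1/99) = 4851.

4851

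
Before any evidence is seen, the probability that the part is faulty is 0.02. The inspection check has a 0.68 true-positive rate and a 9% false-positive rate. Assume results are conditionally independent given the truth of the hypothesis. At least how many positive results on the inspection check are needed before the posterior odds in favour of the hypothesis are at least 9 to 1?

Prior odds: 0.02 ÷ 0.98 = 1/49.
Likelihood ratio of a positive result = 0.68/0.09 = 68/9.
Target odds = 9.
Require (68/9)ⁿ ≥ 9 ÷ (1/49) = 441.
(68/9)³ = 314432/729 falls short of 441 but (68/9)⁴ = 21381376/6561 reaches it, so n = 4.

4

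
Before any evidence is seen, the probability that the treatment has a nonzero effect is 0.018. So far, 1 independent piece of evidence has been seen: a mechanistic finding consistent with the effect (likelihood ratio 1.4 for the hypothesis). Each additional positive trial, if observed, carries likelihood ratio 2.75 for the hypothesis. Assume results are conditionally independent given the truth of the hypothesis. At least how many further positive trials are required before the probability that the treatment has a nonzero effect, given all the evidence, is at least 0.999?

Prior odds = 0.018/0.982 = 9/491.
Bayes factor of the evidence already in hand = 1.4.
Odds after that evidence = (9/491) × 1.4 = 63/2455.
Target odds = 0.999/0.001 = 999.
Need 2.75ⁿ ≥ 999 ÷ (63/2455) = 272505/7.
2.75¹⁰ ≈24735.9 falls short of 272505/7 but 2.75¹¹ ≈68023.6 reaches it, so n = 11.

11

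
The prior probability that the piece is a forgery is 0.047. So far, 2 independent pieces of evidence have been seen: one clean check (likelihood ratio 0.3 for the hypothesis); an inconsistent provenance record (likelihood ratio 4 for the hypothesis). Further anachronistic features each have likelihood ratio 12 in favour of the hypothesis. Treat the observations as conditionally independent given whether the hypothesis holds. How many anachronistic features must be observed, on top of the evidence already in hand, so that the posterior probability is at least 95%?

Prior odds = 0.047/0.953 = 47/953.
Combined Bayes factor of the evidence already in hand = 0.3 × 4 = 1.2.
Odds after that evidence = (47/953) × 1.2 = 282/4765.
Target odds = 0.95/0.05 = 19.
Need 12ⁿ ≥ 19 ÷ (282/4765) = 90535/282.
12² = 144 falls short of 90535/282 but 12³ = 1728 reaches it, so n = 3.

3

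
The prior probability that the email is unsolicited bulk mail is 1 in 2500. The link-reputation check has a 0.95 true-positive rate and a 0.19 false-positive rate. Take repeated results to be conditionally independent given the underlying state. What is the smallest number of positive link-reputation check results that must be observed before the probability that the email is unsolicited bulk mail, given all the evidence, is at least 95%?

7

Prior odds = 0.0004/0.9996 = 1/2499.
Likelihood ratio of a positive result = 0.95/0.19 = 5.
Target odds: 0.95 ÷ 0.05 = 19.
Require 5ⁿ ≥ 19 ÷ (1/2499) = 47481.
5⁶ = 15625 falls short of 47481 but 5⁷ = 78125 reaches it, so n = 7.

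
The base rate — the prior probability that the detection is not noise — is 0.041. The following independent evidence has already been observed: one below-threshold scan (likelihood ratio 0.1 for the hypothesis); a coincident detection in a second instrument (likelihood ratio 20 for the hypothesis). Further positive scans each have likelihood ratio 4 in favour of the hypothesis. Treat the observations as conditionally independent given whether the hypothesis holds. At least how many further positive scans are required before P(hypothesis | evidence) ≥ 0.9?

4

Prior odds = 0.041/0.959 = 41/959.
Combined Bayes factor of the evidence already in hand = 0.1 × 20 = 2.
Odds after that evidence = (41/959) × 2 = 82/959.
Target odds = 0.9/0.1 = 9.
Need 4ⁿ ≥ 9 ÷ (82/959) = 8631/82.
4³ = 64 falls short of 8631/82 but 4⁴ = 256 reaches it, so n = 4.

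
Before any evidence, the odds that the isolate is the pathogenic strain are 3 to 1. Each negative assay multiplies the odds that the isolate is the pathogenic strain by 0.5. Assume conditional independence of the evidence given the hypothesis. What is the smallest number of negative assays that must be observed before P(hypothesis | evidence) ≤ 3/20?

5

Prior odds = 3.
Likelihood ratio per negative assay = 0.5.
Target posterior odds = 0.15/0.85 = 3/17.
Require 0.5ⁿ ≤ 3/17 ÷ 3 = 1/17.
0.5⁴ = 0.0625 is still above 1/17 but 0.5⁵ = 0.03125 is at or below it, so n = 5.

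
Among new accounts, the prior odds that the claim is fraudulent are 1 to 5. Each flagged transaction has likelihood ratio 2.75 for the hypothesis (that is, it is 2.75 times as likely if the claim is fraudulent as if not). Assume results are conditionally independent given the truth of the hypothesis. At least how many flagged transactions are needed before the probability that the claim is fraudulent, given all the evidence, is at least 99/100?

Prior odds = 0.2.
Likelihood ratio per flagged transaction = 2.75.
Target odds: 0.99 ÷ 0.01 = 99.
Require 2.75ⁿ ≥ 99 ÷ 0.2 = 495.
2.75⁶ = 1771561/4096 falls short of 495 but 2.75⁷ = 19487171/16384 reaches it, so n = 7.

7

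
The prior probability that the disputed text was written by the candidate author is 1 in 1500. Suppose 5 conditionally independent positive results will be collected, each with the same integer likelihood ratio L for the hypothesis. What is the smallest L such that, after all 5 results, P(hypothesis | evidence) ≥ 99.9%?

Prior odds = (1/1500)/(1499/1500) = 1/1499.
Target odds = 0.999/0.001 = 999.
Need L⁵ ≥ 999 ÷ (1/1499) = 1497501.
17⁵ = 1419857 < 1497501 ≤ 1889568 = 18⁵, so L = 18.

18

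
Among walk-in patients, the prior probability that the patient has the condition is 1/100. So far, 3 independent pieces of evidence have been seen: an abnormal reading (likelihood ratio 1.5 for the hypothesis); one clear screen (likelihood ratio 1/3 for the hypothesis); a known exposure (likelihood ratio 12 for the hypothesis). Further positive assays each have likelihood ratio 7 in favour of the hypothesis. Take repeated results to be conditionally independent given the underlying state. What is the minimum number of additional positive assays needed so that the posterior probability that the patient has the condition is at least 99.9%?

5

Prior odds = 0.01/0.99 = 1/99.
Combined Bayes factor of the evidence already in hand = 1.5 × (1/3) × 12 = 6.
Odds after that evidence = (1/99) × 6 = 2/33.
Target odds = 0.999/0.001 = 999.
Need 7ⁿ ≥ 999 ÷ (2/33) = 16483.5.
7⁴ = 2401 falls short of 16483.5 but 7⁵ = 16807 reaches it, so n = 5.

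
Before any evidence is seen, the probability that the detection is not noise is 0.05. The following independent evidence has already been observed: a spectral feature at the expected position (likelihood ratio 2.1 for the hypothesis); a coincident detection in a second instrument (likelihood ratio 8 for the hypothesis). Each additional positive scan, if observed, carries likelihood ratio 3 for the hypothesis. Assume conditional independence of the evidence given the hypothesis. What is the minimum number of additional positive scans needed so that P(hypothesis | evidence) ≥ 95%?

3

Prior odds = 0.05/0.95 = 1/19.
Combined Bayes factor of the evidence already in hand = 2.1 × 8 = 16.8.
Odds after that evidence = (1/19) × 16.8 = 84/95.
Target odds = 0.95/0.05 = 19.
Need 3ⁿ ≥ 19 ÷ (84/95) = 1805/84.
3² = 9 falls short of 1805/84 but 3³ = 27 reaches it, so n = 3.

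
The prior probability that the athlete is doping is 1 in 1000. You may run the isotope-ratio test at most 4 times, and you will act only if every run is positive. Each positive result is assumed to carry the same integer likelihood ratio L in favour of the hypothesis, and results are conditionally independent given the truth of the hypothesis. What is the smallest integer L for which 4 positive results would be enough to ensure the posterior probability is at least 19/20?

Prior odds = 0.001/0.999 = 1/999.
Target odds = 0.95/0.05 = 19.
Need L⁴ ≥ 19 ÷ (1/999) = 18981.
11⁴ = 14641 < 18981 ≤ 20736 = 12⁴, so L = 12.

12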